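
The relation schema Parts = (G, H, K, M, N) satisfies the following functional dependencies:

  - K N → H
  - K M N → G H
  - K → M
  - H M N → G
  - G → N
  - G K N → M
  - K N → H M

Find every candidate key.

Attribute K never appears on the right-hand side of any dependency, so K must belong to every candidate key.
{K}⁺ = {K, M}, which is not all of the schema, so we must add further attributes.
{G, K}⁺: K→M adds M; G→N adds N; KN→HM adds H → {G, H, K, M, N}.
{K, N}⁺: KN→H adds H; K→M adds M; HMN→G adds G → {G, H, K, M, N}.

{G, K}, {K, N}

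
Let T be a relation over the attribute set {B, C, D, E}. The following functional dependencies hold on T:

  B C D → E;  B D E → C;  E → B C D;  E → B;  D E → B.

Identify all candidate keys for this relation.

{E}⁺: E→BCD adds B, C, D → {B, C, D, E}.
{B, C, D}⁺: BCD→E adds E → {B, C, D, E}. Minimal: {C, D}⁺ = {C, D}; {B, D}⁺ = {B, D}; {B, C}⁺ = {B, C} — none reach the full schema.
Any other superkey contains one of these as a subset, so there are no further candidate keys.

(E); (B, C, D)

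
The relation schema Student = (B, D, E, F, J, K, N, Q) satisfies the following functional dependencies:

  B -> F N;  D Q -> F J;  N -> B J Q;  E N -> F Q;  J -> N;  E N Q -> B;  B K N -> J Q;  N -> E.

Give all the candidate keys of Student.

(B, D, K); (D, J, K); (D, K, N); (D, K, Q)

Attributes D, K never appear on any right-hand side, so every candidate key must contain {D, K}.
{D, K}⁺ = {D, K}, which is not all of the schema, so we must add further attributes.
{B, D, K}⁺: B→FN adds F, N; N→BJQ adds J, Q; N→E adds E → {B, D, E, F, J, K, N, Q}.
{D, J, K}⁺: J→N adds N; N→E adds E; N→BJQ adds B, Q; EN→FQ adds F → {B, D, E, F, J, K, N, Q}.
{D, K, N}⁺: N→BJQ adds B, J, Q; N→E adds E; B→FN adds F → {B, D, E, F, J, K, N, Q}.
{D, K, Q}⁺: DQ→FJ adds F, J; J→N adds N; N→E adds E; N→BJQ adds B → {B, D, E, F, J, K, N, Q}.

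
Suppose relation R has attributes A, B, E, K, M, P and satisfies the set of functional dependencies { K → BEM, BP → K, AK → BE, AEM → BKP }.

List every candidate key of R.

Attribute A never appears on the right-hand side of any dependency, so A must belong to every candidate key.
{A}⁺ = {A}, which is not all of the schema, so we must add further attributes.
{A, K}⁺: K→BEM adds B, E, M; AEM→BKP adds P → {A, B, E, K, M, P}. Minimal: {K}⁺ = {B, E, K, M}; {A}⁺ = {A} — none reach the full schema.
{A, B, P}⁺: BP→K adds K; AK→BE adds E; K→BEM adds M → {A, B, E, K, M, P}. Minimal: {B, P}⁺ = {B, E, K, M, P}; {A, P}⁺ = {A, P}; {A, B}⁺ = {A, B} — none reach the full schema.
{A, E, M}⁺: AEM→BKP adds B, K, P → {A, B, E, K, M, P}. Minimal: {E, M}⁺ = {E, M}; {A, M}⁺ = {A, M}; {A, E}⁺ = {A, E} — none reach the full schema.

{A, K}; {A, B, P}; {A, E, M}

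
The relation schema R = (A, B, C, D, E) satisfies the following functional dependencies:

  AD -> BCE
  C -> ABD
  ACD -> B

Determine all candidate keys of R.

{C}⁺: C→ABD adds A, B, D; AD→BCE adds E → {A, B, C, D, E}.
{A, D}⁺: AD→BCE adds B, C, E → {A, B, C, D, E}. Minimal: {D}⁺ = {D}; {A}⁺ = {A} — none reach the full schema.
Any other superkey contains one of these as a subset, so there are no further candidate keys.

{C}, {A, D}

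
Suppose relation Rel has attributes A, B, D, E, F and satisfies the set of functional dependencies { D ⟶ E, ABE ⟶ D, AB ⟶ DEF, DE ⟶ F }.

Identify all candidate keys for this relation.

(A, B)

Attributes A, B never appear on any right-hand side, so every candidate key must contain {A, B}.
{A, B}⁺ = {A, B, D, E, F}, which is all of the schema, so {A, B} is the only candidate key.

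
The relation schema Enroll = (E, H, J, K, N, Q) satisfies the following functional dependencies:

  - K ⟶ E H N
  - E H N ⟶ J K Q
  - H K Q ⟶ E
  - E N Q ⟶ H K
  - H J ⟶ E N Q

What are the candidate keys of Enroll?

{K}⁺: K→EHN adds E, H, N; EHN→JKQ adds J, Q → {E, H, J, K, N, Q}.
{H, J}⁺: HJ→ENQ adds E, N, Q; EHN→JKQ adds K → {E, H, J, K, N, Q}. Minimal: {J}⁺ = {J}; {H}⁺ = {H} — none reach the full schema.
{E, H, N}⁺: EHN→JKQ adds J, K, Q → {E, H, J, K, N, Q}. Minimal: {H, N}⁺ = {H, N}; {E, N}⁺ = {E, N}; {E, H}⁺ = {E, H} — none reach the full schema.
{E, N, Q}⁺: ENQ→HK adds H, K; EHN→JKQ adds J → {E, H, J, K, N, Q}. Minimal: {N, Q}⁺ = {N, Q}; {E, Q}⁺ = {E, Q}; {E, N}⁺ = {E, N} — none reach the full schema.

{K}, {H, J}, {E, H, N}, {E, N, Q}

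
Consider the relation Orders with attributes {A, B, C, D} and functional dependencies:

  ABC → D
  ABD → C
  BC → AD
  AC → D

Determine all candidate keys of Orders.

{B, C}⁺: BC→AD adds A, D → {A, B, C, D}. Minimal: {C}⁺ = {C}; {B}⁺ = {B} — none reach the full schema.
{A, B, D}⁺: ABD→C adds C → {A, B, C, D}. Minimal: {B, D}⁺ = {B, D}; {A, D}⁺ = {A, D}; {A, B}⁺ = {A, B} — none reach the full schema.

(B, C), (A, B, D)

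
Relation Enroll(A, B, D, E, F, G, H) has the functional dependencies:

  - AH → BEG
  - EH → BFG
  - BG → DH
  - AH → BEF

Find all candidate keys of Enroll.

{A, H}, {A, B, G}

Attribute A never appears on the right-hand side of any dependency, so A must belong to every candidate key.
{A}⁺ = {A}, which is not all of the schema, so we must add further attributes.
{A, H}⁺: AH→BEG adds B, E, G; EH→BFG adds F; BG→DH adds D → {A, B, D, E, F, G, H}. Minimal: {H}⁺ = {H}; {A}⁺ = {A} — none reach the full schema.
{A, B, G}⁺: BG→DH adds D, H; AH→BEF adds E, F → {A, B, D, E, F, G, H}. Minimal: {B, G}⁺ = {B, D, G, H}; {A, G}⁺ = {A, G}; {A, B}⁺ = {A, B} — none reach the full schema.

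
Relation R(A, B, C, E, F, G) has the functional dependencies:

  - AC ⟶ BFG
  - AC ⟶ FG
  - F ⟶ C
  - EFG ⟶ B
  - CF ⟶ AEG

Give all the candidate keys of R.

F, AC

{F}⁺: F→C adds C; CF→AEG adds A, E, G; AC→BFG adds B → {A, B, C, E, F, G}.
{A, C}⁺: AC→BFG adds B, F, G; CF→AEG adds E → {A, B, C, E, F, G}. Minimal: {C}⁺ = {C}; {A}⁺ = {A} — none reach the full schema.
Any other superkey contains one of these as a subset, so there are no further candidate keys.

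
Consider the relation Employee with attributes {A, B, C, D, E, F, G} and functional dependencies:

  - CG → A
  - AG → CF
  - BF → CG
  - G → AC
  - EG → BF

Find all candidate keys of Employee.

Attributes D, E never appear on any right-hand side, so every candidate key must contain {D, E}.
{D, E}⁺ = {D, E}, which is not all of the schema, so we must add further attributes.
{D, E, G}⁺: G→AC adds A, C; EG→BF adds B, F → {A, B, C, D, E, F, G}. Minimal: {E, G}⁺ = {A, B, C, E, F, G}; {D, G}⁺ = {A, C, D, F, G}; {D, E}⁺ = {D, E} — none reach the full schema.
{B, D, E, F}⁺: BF→CG adds C, G; G→AC adds A → {A, B, C, D, E, F, G}. Minimal: {D, E, F}⁺ = {D, E, F}; {B, E, F}⁺ = {A, B, C, E, F, G}; {B, D, F}⁺ = {A, B, C, D, F, G}; … — none reach the full schema.

{D, E, G}; {B, D, E, F}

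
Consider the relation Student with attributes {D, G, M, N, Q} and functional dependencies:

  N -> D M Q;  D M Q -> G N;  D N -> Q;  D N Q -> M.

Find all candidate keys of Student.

{N}, {D, M, Q}

{N}⁺: N→DMQ adds D, M, Q; DMQ→GN adds G → {D, G, M, N, Q}.
{D, M, Q}⁺: DMQ→GN adds G, N → {D, G, M, N, Q}. Minimal: {M, Q}⁺ = {M, Q}; {D, Q}⁺ = {D, Q}; {D, M}⁺ = {D, M} — none reach the full schema.
Any other superkey contains one of these as a subset, so there are no further candidate keys.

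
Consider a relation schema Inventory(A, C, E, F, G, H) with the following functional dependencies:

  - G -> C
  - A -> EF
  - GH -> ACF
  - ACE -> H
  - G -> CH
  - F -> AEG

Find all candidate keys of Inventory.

(A), (F), (G)

{A}⁺: A→EF adds E, F; F→AEG adds G; G→C adds C; ACE→H adds H → {A, C, E, F, G, H}.
{F}⁺: F→AEG adds A, E, G; G→C adds C; ACE→H adds H → {A, C, E, F, G, H}.
{G}⁺: G→C adds C; G→CH adds H; GH→ACF adds A, F; F→AEG adds E → {A, C, E, F, G, H}.
Any other superkey contains one of these as a subset, so there are no further candidate keys.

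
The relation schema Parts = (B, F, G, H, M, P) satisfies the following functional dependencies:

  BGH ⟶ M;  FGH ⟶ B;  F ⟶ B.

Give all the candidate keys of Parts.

(F, G, H, P)

Attributes F, G, H, P never appear on any right-hand side, so every candidate key must contain {F, G, H, P}.
{F, G, H, P}⁺ = {B, F, G, H, M, P}, which is all of the schema, so {F, G, H, P} is the only candidate key.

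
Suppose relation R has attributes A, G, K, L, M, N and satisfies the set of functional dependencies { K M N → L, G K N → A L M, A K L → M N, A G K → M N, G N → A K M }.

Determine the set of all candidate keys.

{G, N}; {A, G, K}

Attribute G never appears on the right-hand side of any dependency, so G must belong to every candidate key.
{G}⁺ = {G}, which is not all of the schema, so we must add further attributes.
{G, N}⁺: GN→AKM adds A, K, M; KMN→L adds L → {A, G, K, L, M, N}. Minimal: {N}⁺ = {N}; {G}⁺ = {G} — none reach the full schema.
{A, G, K}⁺: AGK→MN adds M, N; KMN→L adds L → {A, G, K, L, M, N}. Minimal: {G, K}⁺ = {G, K}; {A, K}⁺ = {A, K}; {A, G}⁺ = {A, G} — none reach the full schema.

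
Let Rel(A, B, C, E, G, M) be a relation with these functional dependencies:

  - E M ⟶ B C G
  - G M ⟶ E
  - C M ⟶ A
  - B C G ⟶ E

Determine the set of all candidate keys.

Attribute M never appears on the right-hand side of any dependency, so M must belong to every candidate key.
{M}⁺ = {M}, which is not all of the schema, so we must add further attributes.
{E, M}⁺: EM→BCG adds B, C, G; CM→A adds A → {A, B, C, E, G, M}.
{G, M}⁺: GM→E adds E; EM→BCG adds B, C; CM→A adds A → {A, B, C, E, G, M}.

(E, M); (G, M)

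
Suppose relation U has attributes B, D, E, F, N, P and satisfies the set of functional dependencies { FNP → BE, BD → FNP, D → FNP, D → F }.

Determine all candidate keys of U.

Attribute D never appears on the right-hand side of any dependency, so D must belong to every candidate key.
{D}⁺ = {B, D, E, F, N, P}, which is all of the schema, so {D} is the only candidate key.

(D)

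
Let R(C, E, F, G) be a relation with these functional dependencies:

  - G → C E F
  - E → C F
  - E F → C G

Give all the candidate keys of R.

{E}⁺: E→CF adds C, F; EF→CG adds G → {C, E, F, G}.
{G}⁺: G→CEF adds C, E, F → {C, E, F, G}.
Any other superkey contains one of these as a subset, so there are no further candidate keys.

{E}, {G}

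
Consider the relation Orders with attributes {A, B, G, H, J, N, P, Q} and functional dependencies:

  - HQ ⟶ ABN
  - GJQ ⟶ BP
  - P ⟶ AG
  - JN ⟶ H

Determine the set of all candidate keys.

Attributes J, Q never appear on any right-hand side, so every candidate key must contain {J, Q}.
{J, Q}⁺ = {J, Q}, which is not all of the schema, so we must add further attributes.
{G, H, J, Q}⁺: HQ→ABN adds A, B, N; GJQ→BP adds P → {A, B, G, H, J, N, P, Q}.
{G, J, N, Q}⁺: GJQ→BP adds B, P; P→AG adds A; JN→H adds H → {A, B, G, H, J, N, P, Q}.
{H, J, P, Q}⁺: HQ→ABN adds A, B, N; P→AG adds G → {A, B, G, H, J, N, P, Q}.
{J, N, P, Q}⁺: P→AG adds A, G; JN→H adds H; HQ→ABN adds B → {A, B, G, H, J, N, P, Q}.

{G, H, J, Q}; {G, J, N, Q}; {H, J, P, Q}; {J, N, P, Q}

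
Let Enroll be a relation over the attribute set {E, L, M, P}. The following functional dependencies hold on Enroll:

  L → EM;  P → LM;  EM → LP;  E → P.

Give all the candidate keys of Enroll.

(E); (L); (P)

{E}⁺: E→P adds P; P→LM adds L, M → {E, L, M, P}.
{L}⁺: L→EM adds E, M; EM→LP adds P → {E, L, M, P}.
{P}⁺: P→LM adds L, M; L→EM adds E → {E, L, M, P}.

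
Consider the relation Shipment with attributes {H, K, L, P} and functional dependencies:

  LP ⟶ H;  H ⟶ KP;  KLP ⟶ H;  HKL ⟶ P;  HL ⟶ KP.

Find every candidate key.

{H, L}; {L, P}

Attribute L never appears on the right-hand side of any dependency, so L must belong to every candidate key.
{L}⁺ = {L}, which is not all of the schema, so we must add further attributes.
{H, L}⁺: H→KP adds K, P → {H, K, L, P}. Minimal: {L}⁺ = {L}; {H}⁺ = {H, K, P} — none reach the full schema.
{L, P}⁺: LP→H adds H; H→KP adds K → {H, K, L, P}. Minimal: {P}⁺ = {P}; {L}⁺ = {L} — none reach the full schema.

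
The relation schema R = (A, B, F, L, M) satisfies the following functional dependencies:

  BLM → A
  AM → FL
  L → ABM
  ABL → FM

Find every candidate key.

{L}⁺: L→ABM adds A, B, M; ABL→FM adds F → {A, B, F, L, M}.
{A, M}⁺: AM→FL adds F, L; L→ABM adds B → {A, B, F, L, M}. Minimal: {M}⁺ = {M}; {A}⁺ = {A} — none reach the full schema.

L; AM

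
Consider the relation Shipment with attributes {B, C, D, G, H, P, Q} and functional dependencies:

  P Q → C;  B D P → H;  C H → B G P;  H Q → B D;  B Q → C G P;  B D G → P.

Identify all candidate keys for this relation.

{H, Q}; {B, D, Q}

Attribute Q never appears on the right-hand side of any dependency, so Q must belong to every candidate key.
{Q}⁺ = {Q}, which is not all of the schema, so we must add further attributes.
{H, Q}⁺: HQ→BD adds B, D; BQ→CGP adds C, G, P → {B, C, D, G, H, P, Q}.
{B, D, Q}⁺: BQ→CGP adds C, G, P; BDP→H adds H → {B, C, D, G, H, P, Q}.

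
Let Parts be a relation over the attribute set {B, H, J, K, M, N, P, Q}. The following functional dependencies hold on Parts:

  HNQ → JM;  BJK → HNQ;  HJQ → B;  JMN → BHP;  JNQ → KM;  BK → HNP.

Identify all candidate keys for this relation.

(B, J, K), (B, K, Q), (H, N, Q), (J, N, Q), (H, J, K, Q), (J, K, M, N)

{B, J, K}⁺: BJK→HNQ adds H, N, Q; JNQ→KM adds M; BK→HNP adds P → {B, H, J, K, M, N, P, Q}. Minimal: {J, K}⁺ = {J, K}; {B, K}⁺ = {B, H, K, N, P}; {B, J}⁺ = {B, J} — none reach the full schema.
{B, K, Q}⁺: BK→HNP adds H, N, P; HNQ→JM adds J, M → {B, H, J, K, M, N, P, Q}. Minimal: {K, Q}⁺ = {K, Q}; {B, Q}⁺ = {B, Q}; {B, K}⁺ = {B, H, K, N, P} — none reach the full schema.
{H, N, Q}⁺: HNQ→JM adds J, M; HJQ→B adds B; JMN→BHP adds P; JNQ→KM adds K → {B, H, J, K, M, N, P, Q}. Minimal: {N, Q}⁺ = {N, Q}; {H, Q}⁺ = {H, Q}; {H, N}⁺ = {H, N} — none reach the full schema.
{J, N, Q}⁺: JNQ→KM adds K, M; JMN→BHP adds B, H, P → {B, H, J, K, M, N, P, Q}. Minimal: {N, Q}⁺ = {N, Q}; {J, Q}⁺ = {J, Q}; {J, N}⁺ = {J, N} — none reach the full schema.
{H, J, K, Q}⁺: HJQ→B adds B; BK→HNP adds N, P; HNQ→JM adds M → {B, H, J, K, M, N, P, Q}. Minimal: {J, K, Q}⁺ = {J, K, Q}; {H, K, Q}⁺ = {H, K, Q}; {H, J, Q}⁺ = {B, H, J, Q}; … — none reach the full schema.
{J, K, M, N}⁺: JMN→BHP adds B, H, P; BJK→HNQ adds Q → {B, H, J, K, M, N, P, Q}. Minimal: {K, M, N}⁺ = {K, M, N}; {J, M, N}⁺ = {B, H, J, M, N, P}; {J, K, N}⁺ = {J, K, N}; … — none reach the full schema.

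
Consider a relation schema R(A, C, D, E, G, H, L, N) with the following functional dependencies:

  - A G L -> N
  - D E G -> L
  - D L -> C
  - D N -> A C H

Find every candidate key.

{A, D, E, G}, {D, E, G, N}

Attributes D, E, G never appear on any right-hand side, so every candidate key must contain {D, E, G}.
{D, E, G}⁺ = {C, D, E, G, L}, which is not all of the schema, so we must add further attributes.
{A, D, E, G}⁺: DEG→L adds L; DL→C adds C; AGL→N adds N; DN→ACH adds H → {A, C, D, E, G, H, L, N}.
{D, E, G, N}⁺: DEG→L adds L; DL→C adds C; DN→ACH adds A, H → {A, C, D, E, G, H, L, N}.
Any other superkey contains one of these as a subset, so there are no further candidate keys.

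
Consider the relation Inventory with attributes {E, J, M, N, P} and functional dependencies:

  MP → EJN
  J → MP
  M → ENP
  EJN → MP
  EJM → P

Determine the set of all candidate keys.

{J}⁺: J→MP adds M, P; M→ENP adds E, N → {E, J, M, N, P}.
{M}⁺: M→ENP adds E, N, P; MP→EJN adds J → {E, J, M, N, P}.
Any other superkey contains one of these as a subset, so there are no further candidate keys.

J; M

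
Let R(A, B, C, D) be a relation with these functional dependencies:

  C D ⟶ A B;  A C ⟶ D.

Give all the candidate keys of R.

Attribute C never appears on the right-hand side of any dependency, so C must belong to every candidate key.
{C}⁺ = {C}, which is not all of the schema, so we must add further attributes.
{A, C}⁺: AC→D adds D; CD→AB adds B → {A, B, C, D}. Minimal: {C}⁺ = {C}; {A}⁺ = {A} — none reach the full schema.
{C, D}⁺: CD→AB adds A, B → {A, B, C, D}. Minimal: {D}⁺ = {D}; {C}⁺ = {C} — none reach the full schema.
Any other superkey contains one of these as a subset, so there are no further candidate keys.

{A, C}; {C, D}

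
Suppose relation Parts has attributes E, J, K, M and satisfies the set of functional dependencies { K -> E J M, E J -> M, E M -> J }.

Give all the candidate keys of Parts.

{K}

Attribute K never appears on the right-hand side of any dependency, so K must belong to every candidate key.
{K}⁺ = {E, J, K, M}, which is all of the schema, so {K} is the only candidate key.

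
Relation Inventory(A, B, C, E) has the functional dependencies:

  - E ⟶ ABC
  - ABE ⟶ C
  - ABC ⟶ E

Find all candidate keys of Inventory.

{E}⁺: E→ABC adds A, B, C → {A, B, C, E}.
{A, B, C}⁺: ABC→E adds E → {A, B, C, E}. Minimal: {B, C}⁺ = {B, C}; {A, C}⁺ = {A, C}; {A, B}⁺ = {A, B} — none reach the full schema.
Any other superkey contains one of these as a subset, so there are no further candidate keys.

{E}, {A, B, C}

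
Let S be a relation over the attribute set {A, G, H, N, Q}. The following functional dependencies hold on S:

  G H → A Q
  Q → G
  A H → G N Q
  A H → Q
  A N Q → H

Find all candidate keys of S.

(A, H), (G, H), (H, Q), (A, N, Q)

{A, H}⁺: AH→GNQ adds G, N, Q → {A, G, H, N, Q}. Minimal: {H}⁺ = {H}; {A}⁺ = {A} — none reach the full schema.
{G, H}⁺: GH→AQ adds A, Q; AH→GNQ adds N → {A, G, H, N, Q}. Minimal: {H}⁺ = {H}; {G}⁺ = {G} — none reach the full schema.
{H, Q}⁺: Q→G adds G; GH→AQ adds A; AH→GNQ adds N → {A, G, H, N, Q}. Minimal: {Q}⁺ = {G, Q}; {H}⁺ = {H} — none reach the full schema.
{A, N, Q}⁺: Q→G adds G; ANQ→H adds H → {A, G, H, N, Q}. Minimal: {N, Q}⁺ = {G, N, Q}; {A, Q}⁺ = {A, G, Q}; {A, N}⁺ = {A, N} — none reach the full schema.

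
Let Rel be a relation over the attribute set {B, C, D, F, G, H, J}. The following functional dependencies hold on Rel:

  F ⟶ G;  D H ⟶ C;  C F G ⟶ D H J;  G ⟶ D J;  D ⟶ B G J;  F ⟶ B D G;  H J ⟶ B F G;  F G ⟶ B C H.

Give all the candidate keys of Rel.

{F}; {D, H}; {G, H}; {H, J}

{F}⁺: F→G adds G; G→DJ adds D, J; D→BGJ adds B; FG→BCH adds C, H → {B, C, D, F, G, H, J}.
{D, H}⁺: DH→C adds C; D→BGJ adds B, G, J; HJ→BFG adds F → {B, C, D, F, G, H, J}.
{G, H}⁺: G→DJ adds D, J; D→BGJ adds B; HJ→BFG adds F; FG→BCH adds C → {B, C, D, F, G, H, J}.
{H, J}⁺: HJ→BFG adds B, F, G; FG→BCH adds C; CFG→DHJ adds D → {B, C, D, F, G, H, J}.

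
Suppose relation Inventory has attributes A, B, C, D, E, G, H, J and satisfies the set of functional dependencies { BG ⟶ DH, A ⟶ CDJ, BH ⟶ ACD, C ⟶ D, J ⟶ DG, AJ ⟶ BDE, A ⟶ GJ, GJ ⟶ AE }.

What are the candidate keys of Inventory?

{A}⁺: A→CDJ adds C, D, J; J→DG adds G; AJ→BDE adds B, E; BG→DH adds H → {A, B, C, D, E, G, H, J}.
{J}⁺: J→DG adds D, G; GJ→AE adds A, E; A→CDJ adds C; AJ→BDE adds B; BG→DH adds H → {A, B, C, D, E, G, H, J}.
{B, G}⁺: BG→DH adds D, H; BH→ACD adds A, C; A→GJ adds J; GJ→AE adds E → {A, B, C, D, E, G, H, J}. Minimal: {G}⁺ = {G}; {B}⁺ = {B} — none reach the full schema.
{B, H}⁺: BH→ACD adds A, C, D; A→GJ adds G, J; GJ→AE adds E → {A, B, C, D, E, G, H, J}. Minimal: {H}⁺ = {H}; {B}⁺ = {B} — none reach the full schema.
Any other superkey contains one of these as a subset, so there are no further candidate keys.

{A}, {J}, {B, G}, {B, H}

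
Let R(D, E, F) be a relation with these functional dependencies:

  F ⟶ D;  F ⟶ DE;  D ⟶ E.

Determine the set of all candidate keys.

Attribute F never appears on the right-hand side of any dependency, so F must belong to every candidate key.
{F}⁺ = {D, E, F}, which is all of the schema, so {F} is the only candidate key.

F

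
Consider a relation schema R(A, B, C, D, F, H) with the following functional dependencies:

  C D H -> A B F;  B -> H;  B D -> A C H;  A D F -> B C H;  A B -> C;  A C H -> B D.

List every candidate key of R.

(A, B), (B, D), (A, C, H), (A, D, F), (C, D, H)

{A, B}⁺: B→H adds H; AB→C adds C; ACH→BD adds D; CDH→ABF adds F → {A, B, C, D, F, H}. Minimal: {B}⁺ = {B, H}; {A}⁺ = {A} — none reach the full schema.
{B, D}⁺: B→H adds H; BD→ACH adds A, C; CDH→ABF adds F → {A, B, C, D, F, H}. Minimal: {D}⁺ = {D}; {B}⁺ = {B, H} — none reach the full schema.
{A, C, H}⁺: ACH→BD adds B, D; CDH→ABF adds F → {A, B, C, D, F, H}. Minimal: {C, H}⁺ = {C, H}; {A, H}⁺ = {A, H}; {A, C}⁺ = {A, C} — none reach the full schema.
{A, D, F}⁺: ADF→BCH adds B, C, H → {A, B, C, D, F, H}. Minimal: {D, F}⁺ = {D, F}; {A, F}⁺ = {A, F}; {A, D}⁺ = {A, D} — none reach the full schema.
{C, D, H}⁺: CDH→ABF adds A, B, F → {A, B, C, D, F, H}. Minimal: {D, H}⁺ = {D, H}; {C, H}⁺ = {C, H}; {C, D}⁺ = {C, D} — none reach the full schema.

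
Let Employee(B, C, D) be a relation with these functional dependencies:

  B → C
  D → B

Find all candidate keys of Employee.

Attribute D never appears on the right-hand side of any dependency, so D must belong to every candidate key.
{D}⁺ = {B, C, D}, which is all of the schema, so {D} is the only candidate key.

{D}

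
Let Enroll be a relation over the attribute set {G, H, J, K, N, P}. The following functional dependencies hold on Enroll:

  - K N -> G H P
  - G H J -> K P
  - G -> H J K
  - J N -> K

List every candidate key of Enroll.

{G, N}; {J, N}; {K, N}

Attribute N never appears on the right-hand side of any dependency, so N must belong to every candidate key.
{N}⁺ = {N}, which is not all of the schema, so we must add further attributes.
{G, N}⁺: G→HJK adds H, J, K; KN→GHP adds P → {G, H, J, K, N, P}. Minimal: {N}⁺ = {N}; {G}⁺ = {G, H, J, K, P} — none reach the full schema.
{J, N}⁺: JN→K adds K; KN→GHP adds G, H, P → {G, H, J, K, N, P}. Minimal: {N}⁺ = {N}; {J}⁺ = {J} — none reach the full schema.
{K, N}⁺: KN→GHP adds G, H, P; G→HJK adds J → {G, H, J, K, N, P}. Minimal: {N}⁺ = {N}; {K}⁺ = {K} — none reach the full schema.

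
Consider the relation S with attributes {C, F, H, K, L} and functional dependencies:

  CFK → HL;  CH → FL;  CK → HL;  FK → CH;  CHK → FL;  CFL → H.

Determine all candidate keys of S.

Attribute K never appears on the right-hand side of any dependency, so K must belong to every candidate key.
{K}⁺ = {K}, which is not all of the schema, so we must add further attributes.
{C, K}⁺: CK→HL adds H, L; CHK→FL adds F → {C, F, H, K, L}. Minimal: {K}⁺ = {K}; {C}⁺ = {C} — none reach the full schema.
{F, K}⁺: FK→CH adds C, H; CHK→FL adds L → {C, F, H, K, L}. Minimal: {K}⁺ = {K}; {F}⁺ = {F} — none reach the full schema.

(C, K), (F, K)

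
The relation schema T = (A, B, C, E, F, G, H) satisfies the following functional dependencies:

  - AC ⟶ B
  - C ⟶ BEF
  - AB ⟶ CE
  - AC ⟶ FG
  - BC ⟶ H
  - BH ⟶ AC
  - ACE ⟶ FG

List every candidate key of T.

C; AB; BH

{C}⁺: C→BEF adds B, E, F; BC→H adds H; BH→AC adds A; ACE→FG adds G → {A, B, C, E, F, G, H}.
{A, B}⁺: AB→CE adds C, E; AC→FG adds F, G; BC→H adds H → {A, B, C, E, F, G, H}.
{B, H}⁺: BH→AC adds A, C; C→BEF adds E, F; AC→FG adds G → {A, B, C, E, F, G, H}.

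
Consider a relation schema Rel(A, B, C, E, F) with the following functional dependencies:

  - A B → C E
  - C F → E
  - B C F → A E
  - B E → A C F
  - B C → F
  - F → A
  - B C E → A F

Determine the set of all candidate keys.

Attribute B never appears on the right-hand side of any dependency, so B must belong to every candidate key.
{B}⁺ = {B}, which is not all of the schema, so we must add further attributes.
{A, B}⁺: AB→CE adds C, E; BE→ACF adds F → {A, B, C, E, F}. Minimal: {B}⁺ = {B}; {A}⁺ = {A} — none reach the full schema.
{B, C}⁺: BC→F adds F; F→A adds A; AB→CE adds E → {A, B, C, E, F}. Minimal: {C}⁺ = {C}; {B}⁺ = {B} — none reach the full schema.
{B, E}⁺: BE→ACF adds A, C, F → {A, B, C, E, F}. Minimal: {E}⁺ = {E}; {B}⁺ = {B} — none reach the full schema.
{B, F}⁺: F→A adds A; AB→CE adds C, E → {A, B, C, E, F}. Minimal: {F}⁺ = {A, F}; {B}⁺ = {B} — none reach the full schema.

{A, B}, {B, C}, {B, E}, {B, F}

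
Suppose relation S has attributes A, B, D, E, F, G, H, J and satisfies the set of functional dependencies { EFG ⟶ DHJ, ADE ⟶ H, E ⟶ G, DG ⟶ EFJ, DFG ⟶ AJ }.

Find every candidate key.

Attribute B never appears on the right-hand side of any dependency, so B must belong to every candidate key.
{B}⁺ = {B}, which is not all of the schema, so we must add further attributes.
{B, D, E}⁺: E→G adds G; DG→EFJ adds F, J; DFG→AJ adds A; EFG→DHJ adds H → {A, B, D, E, F, G, H, J}.
{B, D, G}⁺: DG→EFJ adds E, F, J; DFG→AJ adds A; EFG→DHJ adds H → {A, B, D, E, F, G, H, J}.
{B, E, F}⁺: E→G adds G; EFG→DHJ adds D, H, J; DFG→AJ adds A → {A, B, D, E, F, G, H, J}.
Any other superkey contains one of these as a subset, so there are no further candidate keys.

{B, D, E}, {B, D, G}, {B, E, F}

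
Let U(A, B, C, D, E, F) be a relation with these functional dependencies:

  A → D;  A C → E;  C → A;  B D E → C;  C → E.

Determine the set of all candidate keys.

BCF, ABEF, BDEF

Attributes B, F never appear on any right-hand side, so every candidate key must contain {B, F}.
{B, F}⁺ = {B, F}, which is not all of the schema, so we must add further attributes.
{B, C, F}⁺: C→A adds A; C→E adds E; A→D adds D → {A, B, C, D, E, F}. Minimal: {C, F}⁺ = {A, C, D, E, F}; {B, F}⁺ = {B, F}; {B, C}⁺ = {A, B, C, D, E} — none reach the full schema.
{A, B, E, F}⁺: A→D adds D; BDE→C adds C → {A, B, C, D, E, F}. Minimal: {B, E, F}⁺ = {B, E, F}; {A, E, F}⁺ = {A, D, E, F}; {A, B, F}⁺ = {A, B, D, F}; … — none reach the full schema.
{B, D, E, F}⁺: BDE→C adds C; C→A adds A → {A, B, C, D, E, F}. Minimal: {D, E, F}⁺ = {D, E, F}; {B, E, F}⁺ = {B, E, F}; {B, D, F}⁺ = {B, D, F}; … — none reach the full schema.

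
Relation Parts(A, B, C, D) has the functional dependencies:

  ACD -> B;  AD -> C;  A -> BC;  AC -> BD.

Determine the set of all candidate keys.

Attribute A never appears on the right-hand side of any dependency, so A must belong to every candidate key.
{A}⁺ = {A, B, C, D}, which is all of the schema, so {A} is the only candidate key.

{A}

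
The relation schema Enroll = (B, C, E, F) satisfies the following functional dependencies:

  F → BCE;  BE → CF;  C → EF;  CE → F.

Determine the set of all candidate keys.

(C), (F), (B, E)

{C}⁺: C→EF adds E, F; F→BCE adds B → {B, C, E, F}.
{F}⁺: F→BCE adds B, C, E → {B, C, E, F}.
{B, E}⁺: BE→CF adds C, F → {B, C, E, F}. Minimal: {E}⁺ = {E}; {B}⁺ = {B} — none reach the full schema.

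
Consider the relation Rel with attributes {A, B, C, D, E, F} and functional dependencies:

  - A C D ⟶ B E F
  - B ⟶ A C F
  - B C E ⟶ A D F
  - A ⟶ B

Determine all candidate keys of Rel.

{A, D}; {A, E}; {B, D}; {B, E}

{A, D}⁺: A→B adds B; B→ACF adds C, F; ACD→BEF adds E → {A, B, C, D, E, F}. Minimal: {D}⁺ = {D}; {A}⁺ = {A, B, C, F} — none reach the full schema.
{A, E}⁺: A→B adds B; B→ACF adds C, F; BCE→ADF adds D → {A, B, C, D, E, F}. Minimal: {E}⁺ = {E}; {A}⁺ = {A, B, C, F} — none reach the full schema.
{B, D}⁺: B→ACF adds A, C, F; ACD→BEF adds E → {A, B, C, D, E, F}. Minimal: {D}⁺ = {D}; {B}⁺ = {A, B, C, F} — none reach the full schema.
{B, E}⁺: B→ACF adds A, C, F; BCE→ADF adds D → {A, B, C, D, E, F}. Minimal: {E}⁺ = {E}; {B}⁺ = {A, B, C, F} — none reach the full schema.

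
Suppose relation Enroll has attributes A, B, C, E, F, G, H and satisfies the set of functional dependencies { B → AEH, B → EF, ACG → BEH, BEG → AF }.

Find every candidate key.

ACG; BCG

Attributes C, G never appear on any right-hand side, so every candidate key must contain {C, G}.
{C, G}⁺ = {C, G}, which is not all of the schema, so we must add further attributes.
{A, C, G}⁺: ACG→BEH adds B, E, H; BEG→AF adds F → {A, B, C, E, F, G, H}. Minimal: {C, G}⁺ = {C, G}; {A, G}⁺ = {A, G}; {A, C}⁺ = {A, C} — none reach the full schema.
{B, C, G}⁺: B→AEH adds A, E, H; B→EF adds F → {A, B, C, E, F, G, H}. Minimal: {C, G}⁺ = {C, G}; {B, G}⁺ = {A, B, E, F, G, H}; {B, C}⁺ = {A, B, C, E, F, H} — none reach the full schema.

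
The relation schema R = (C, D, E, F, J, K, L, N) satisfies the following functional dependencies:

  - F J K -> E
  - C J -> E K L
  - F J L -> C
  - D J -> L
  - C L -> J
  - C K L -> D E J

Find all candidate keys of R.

Attributes F, N never appear on any right-hand side, so every candidate key must contain {F, N}.
{F, N}⁺ = {F, N}, which is not all of the schema, so we must add further attributes.
{C, F, J, N}⁺: CJ→EKL adds E, K, L; CKL→DEJ adds D → {C, D, E, F, J, K, L, N}. Minimal: {F, J, N}⁺ = {F, J, N}; {C, J, N}⁺ = {C, D, E, J, K, L, N}; {C, F, N}⁺ = {C, F, N}; … — none reach the full schema.
{C, F, L, N}⁺: CL→J adds J; CJ→EKL adds E, K; CKL→DEJ adds D → {C, D, E, F, J, K, L, N}. Minimal: {F, L, N}⁺ = {F, L, N}; {C, L, N}⁺ = {C, D, E, J, K, L, N}; {C, F, N}⁺ = {C, F, N}; … — none reach the full schema.
{D, F, J, N}⁺: DJ→L adds L; FJL→C adds C; CJ→EKL adds E, K → {C, D, E, F, J, K, L, N}. Minimal: {F, J, N}⁺ = {F, J, N}; {D, J, N}⁺ = {D, J, L, N}; {D, F, N}⁺ = {D, F, N}; … — none reach the full schema.
{F, J, L, N}⁺: FJL→C adds C; CJ→EKL adds E, K; CKL→DEJ adds D → {C, D, E, F, J, K, L, N}. Minimal: {J, L, N}⁺ = {J, L, N}; {F, L, N}⁺ = {F, L, N}; {F, J, N}⁺ = {F, J, N}; … — none reach the full schema.

(C, F, J, N); (C, F, L, N); (D, F, J, N); (F, J, L, N)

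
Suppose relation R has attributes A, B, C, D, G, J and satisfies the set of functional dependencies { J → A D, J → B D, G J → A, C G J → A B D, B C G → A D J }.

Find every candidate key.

Attributes C, G never appear on any right-hand side, so every candidate key must contain {C, G}.
{C, G}⁺ = {C, G}, which is not all of the schema, so we must add further attributes.
{B, C, G}⁺: BCG→ADJ adds A, D, J → {A, B, C, D, G, J}.
{C, G, J}⁺: J→AD adds A, D; J→BD adds B → {A, B, C, D, G, J}.
Any other superkey contains one of these as a subset, so there are no further candidate keys.

{B, C, G}, {C, G, J}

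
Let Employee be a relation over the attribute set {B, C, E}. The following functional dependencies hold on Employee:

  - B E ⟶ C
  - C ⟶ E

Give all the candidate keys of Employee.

Attribute B never appears on the right-hand side of any dependency, so B must belong to every candidate key.
{B}⁺ = {B}, which is not all of the schema, so we must add further attributes.
{B, C}⁺: C→E adds E → {B, C, E}.
{B, E}⁺: BE→C adds C → {B, C, E}.

{B, C}; {B, E}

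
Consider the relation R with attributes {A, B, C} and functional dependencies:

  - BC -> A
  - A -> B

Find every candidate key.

{A, C}⁺: A→B adds B → {A, B, C}.
{B, C}⁺: BC→A adds A → {A, B, C}.

{A, C}, {B, C}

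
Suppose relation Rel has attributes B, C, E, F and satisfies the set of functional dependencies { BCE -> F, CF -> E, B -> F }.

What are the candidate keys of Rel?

Attributes B, C never appear on any right-hand side, so every candidate key must contain {B, C}.
{B, C}⁺ = {B, C, E, F}, which is all of the schema, so {B, C} is the only candidate key.

{B, C}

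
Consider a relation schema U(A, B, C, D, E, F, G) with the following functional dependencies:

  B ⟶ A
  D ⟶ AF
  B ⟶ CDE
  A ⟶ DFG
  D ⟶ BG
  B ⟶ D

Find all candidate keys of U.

{A}⁺: A→DFG adds D, F, G; D→BG adds B; B→CDE adds C, E → {A, B, C, D, E, F, G}.
{B}⁺: B→A adds A; B→CDE adds C, D, E; A→DFG adds F, G → {A, B, C, D, E, F, G}.
{D}⁺: D→AF adds A, F; A→DFG adds G; D→BG adds B; B→CDE adds C, E → {A, B, C, D, E, F, G}.
Any other superkey contains one of these as a subset, so there are no further candidate keys.

(A), (B), (D)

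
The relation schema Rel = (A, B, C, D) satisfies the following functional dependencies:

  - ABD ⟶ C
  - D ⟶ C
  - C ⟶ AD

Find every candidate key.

BC; BD

Attribute B never appears on the right-hand side of any dependency, so B must belong to every candidate key.
{B}⁺ = {B}, which is not all of the schema, so we must add further attributes.
{B, C}⁺: C→AD adds A, D → {A, B, C, D}. Minimal: {C}⁺ = {A, C, D}; {B}⁺ = {B} — none reach the full schema.
{B, D}⁺: D→C adds C; C→AD adds A → {A, B, C, D}. Minimal: {D}⁺ = {A, C, D}; {B}⁺ = {B} — none reach the full schema.
Any other superkey contains one of these as a subset, so there are no further candidate keys.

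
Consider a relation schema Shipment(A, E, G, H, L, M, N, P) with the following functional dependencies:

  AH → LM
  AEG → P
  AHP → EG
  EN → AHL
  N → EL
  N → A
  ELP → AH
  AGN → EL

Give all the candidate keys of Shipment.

GN, NP

Attribute N never appears on the right-hand side of any dependency, so N must belong to every candidate key.
{N}⁺ = {A, E, H, L, M, N}, which is not all of the schema, so we must add further attributes.
{G, N}⁺: N→EL adds E, L; N→A adds A; AEG→P adds P; EN→AHL adds H; AH→LM adds M → {A, E, G, H, L, M, N, P}.
{N, P}⁺: N→EL adds E, L; N→A adds A; ELP→AH adds H; AH→LM adds M; AHP→EG adds G → {A, E, G, H, L, M, N, P}.
Any other superkey contains one of these as a subset, so there are no further candidate keys.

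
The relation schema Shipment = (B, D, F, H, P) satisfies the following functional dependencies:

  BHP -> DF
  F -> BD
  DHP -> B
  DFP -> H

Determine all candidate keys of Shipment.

Attribute P never appears on the right-hand side of any dependency, so P must belong to every candidate key.
{P}⁺ = {P}, which is not all of the schema, so we must add further attributes.
{F, P}⁺: F→BD adds B, D; DFP→H adds H → {B, D, F, H, P}.
{B, H, P}⁺: BHP→DF adds D, F → {B, D, F, H, P}.
{D, H, P}⁺: DHP→B adds B; BHP→DF adds F → {B, D, F, H, P}.

{F, P}, {B, H, P}, {D, H, P}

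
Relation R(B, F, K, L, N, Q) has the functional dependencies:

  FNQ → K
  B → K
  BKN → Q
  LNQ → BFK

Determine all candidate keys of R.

{B, L, N}⁺: B→K adds K; BKN→Q adds Q; LNQ→BFK adds F → {B, F, K, L, N, Q}. Minimal: {L, N}⁺ = {L, N}; {B, N}⁺ = {B, K, N, Q}; {B, L}⁺ = {B, K, L} — none reach the full schema.
{L, N, Q}⁺: LNQ→BFK adds B, F, K → {B, F, K, L, N, Q}. Minimal: {N, Q}⁺ = {N, Q}; {L, Q}⁺ = {L, Q}; {L, N}⁺ = {L, N} — none reach the full schema.

BLN; LNQ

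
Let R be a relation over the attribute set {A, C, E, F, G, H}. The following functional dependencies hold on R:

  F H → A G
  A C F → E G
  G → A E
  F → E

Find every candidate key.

{C, F, H}⁺: FH→AG adds A, G; ACF→EG adds E → {A, C, E, F, G, H}.

{C, F, H}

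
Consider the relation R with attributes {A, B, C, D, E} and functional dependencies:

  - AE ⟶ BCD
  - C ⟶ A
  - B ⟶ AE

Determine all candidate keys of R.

{B}⁺: B→AE adds A, E; AE→BCD adds C, D → {A, B, C, D, E}.
{A, E}⁺: AE→BCD adds B, C, D → {A, B, C, D, E}. Minimal: {E}⁺ = {E}; {A}⁺ = {A} — none reach the full schema.
{C, E}⁺: C→A adds A; AE→BCD adds B, D → {A, B, C, D, E}. Minimal: {E}⁺ = {E}; {C}⁺ = {A, C} — none reach the full schema.
Any other superkey contains one of these as a subset, so there are no further candidate keys.

B, AE, CE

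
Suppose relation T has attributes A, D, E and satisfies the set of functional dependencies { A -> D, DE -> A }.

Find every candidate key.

{A, E}; {D, E}

Attribute E never appears on the right-hand side of any dependency, so E must belong to every candidate key.
{E}⁺ = {E}, which is not all of the schema, so we must add further attributes.
{A, E}⁺: A→D adds D → {A, D, E}.
{D, E}⁺: DE→A adds A → {A, D, E}.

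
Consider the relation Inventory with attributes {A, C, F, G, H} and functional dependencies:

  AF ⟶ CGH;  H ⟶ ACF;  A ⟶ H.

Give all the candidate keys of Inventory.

{A}, {H}

{A}⁺: A→H adds H; H→ACF adds C, F; AF→CGH adds G → {A, C, F, G, H}.
{H}⁺: H→ACF adds A, C, F; AF→CGH adds G → {A, C, F, G, H}.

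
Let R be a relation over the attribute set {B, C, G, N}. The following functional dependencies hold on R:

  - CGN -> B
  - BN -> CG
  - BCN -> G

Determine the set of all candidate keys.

Attribute N never appears on the right-hand side of any dependency, so N must belong to every candidate key.
{N}⁺ = {N}, which is not all of the schema, so we must add further attributes.
{B, N}⁺: BN→CG adds C, G → {B, C, G, N}. Minimal: {N}⁺ = {N}; {B}⁺ = {B} — none reach the full schema.
{C, G, N}⁺: CGN→B adds B → {B, C, G, N}. Minimal: {G, N}⁺ = {G, N}; {C, N}⁺ = {C, N}; {C, G}⁺ = {C, G} — none reach the full schema.
Any other superkey contains one of these as a subset, so there are no further candidate keys.

BN, CGN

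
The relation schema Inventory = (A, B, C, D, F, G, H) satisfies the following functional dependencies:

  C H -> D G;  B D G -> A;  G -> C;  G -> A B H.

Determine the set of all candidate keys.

Attribute F never appears on the right-hand side of any dependency, so F must belong to every candidate key.
{F}⁺ = {F}, which is not all of the schema, so we must add further attributes.
{F, G}⁺: G→C adds C; G→ABH adds A, B, H; CH→DG adds D → {A, B, C, D, F, G, H}. Minimal: {G}⁺ = {A, B, C, D, G, H}; {F}⁺ = {F} — none reach the full schema.
{C, F, H}⁺: CH→DG adds D, G; G→ABH adds A, B → {A, B, C, D, F, G, H}. Minimal: {F, H}⁺ = {F, H}; {C, H}⁺ = {A, B, C, D, G, H}; {C, F}⁺ = {C, F} — none reach the full schema.

FG, CFH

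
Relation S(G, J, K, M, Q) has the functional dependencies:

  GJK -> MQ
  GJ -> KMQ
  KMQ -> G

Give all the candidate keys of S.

(G, J), (J, K, M, Q)

Attribute J never appears on the right-hand side of any dependency, so J must belong to every candidate key.
{J}⁺ = {J}, which is not all of the schema, so we must add further attributes.
{G, J}⁺: GJ→KMQ adds K, M, Q → {G, J, K, M, Q}. Minimal: {J}⁺ = {J}; {G}⁺ = {G} — none reach the full schema.
{J, K, M, Q}⁺: KMQ→G adds G → {G, J, K, M, Q}. Minimal: {K, M, Q}⁺ = {G, K, M, Q}; {J, M, Q}⁺ = {J, M, Q}; {J, K, Q}⁺ = {J, K, Q}; … — none reach the full schema.
Any other superkey contains one of these as a subset, so there are no further candidate keys.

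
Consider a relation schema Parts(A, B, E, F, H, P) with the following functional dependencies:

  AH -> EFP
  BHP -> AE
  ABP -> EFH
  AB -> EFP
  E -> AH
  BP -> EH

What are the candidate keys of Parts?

AB; BE; BP

Attribute B never appears on the right-hand side of any dependency, so B must belong to every candidate key.
{B}⁺ = {B}, which is not all of the schema, so we must add further attributes.
{A, B}⁺: AB→EFP adds E, F, P; E→AH adds H → {A, B, E, F, H, P}. Minimal: {B}⁺ = {B}; {A}⁺ = {A} — none reach the full schema.
{B, E}⁺: E→AH adds A, H; AH→EFP adds F, P → {A, B, E, F, H, P}. Minimal: {E}⁺ = {A, E, F, H, P}; {B}⁺ = {B} — none reach the full schema.
{B, P}⁺: BP→EH adds E, H; BHP→AE adds A; ABP→EFH adds F → {A, B, E, F, H, P}. Minimal: {P}⁺ = {P}; {B}⁺ = {B} — none reach the full schema.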